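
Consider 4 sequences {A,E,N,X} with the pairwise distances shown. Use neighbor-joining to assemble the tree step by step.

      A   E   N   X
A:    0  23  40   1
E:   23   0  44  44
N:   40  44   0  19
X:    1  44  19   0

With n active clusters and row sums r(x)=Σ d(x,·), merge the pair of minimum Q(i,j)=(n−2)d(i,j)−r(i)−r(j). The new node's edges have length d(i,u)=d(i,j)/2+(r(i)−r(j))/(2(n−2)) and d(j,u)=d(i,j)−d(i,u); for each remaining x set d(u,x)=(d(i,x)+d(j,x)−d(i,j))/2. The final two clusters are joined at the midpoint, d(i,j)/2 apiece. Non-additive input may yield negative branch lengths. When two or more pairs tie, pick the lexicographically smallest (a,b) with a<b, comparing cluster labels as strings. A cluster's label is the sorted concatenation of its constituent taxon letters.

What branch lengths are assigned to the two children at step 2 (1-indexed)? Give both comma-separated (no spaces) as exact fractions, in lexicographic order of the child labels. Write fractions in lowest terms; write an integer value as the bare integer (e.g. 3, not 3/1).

step 1: merge (A,E) at d=23, Q=-129; branch lengths A→-1/4, E→93/4; new cluster AE
  updated: d(AE,N)=61/2, d(AE,X)=11
step 2: merge (AE,N) at d=61/2, Q=-121/2; branch lengths AE→45/4, N→77/4; new cluster AEN
  updated: d(AEN,X)=-1/4
step 3: merge (AEN,X) at d=-1/4; branch lengths AEN→-1/8, X→-1/8; new cluster AENX
final tree: (((A:-1/4,E:93/4):45/4,N:77/4):-1/8,X:-1/8)
total length: 213/4

45/4,77/4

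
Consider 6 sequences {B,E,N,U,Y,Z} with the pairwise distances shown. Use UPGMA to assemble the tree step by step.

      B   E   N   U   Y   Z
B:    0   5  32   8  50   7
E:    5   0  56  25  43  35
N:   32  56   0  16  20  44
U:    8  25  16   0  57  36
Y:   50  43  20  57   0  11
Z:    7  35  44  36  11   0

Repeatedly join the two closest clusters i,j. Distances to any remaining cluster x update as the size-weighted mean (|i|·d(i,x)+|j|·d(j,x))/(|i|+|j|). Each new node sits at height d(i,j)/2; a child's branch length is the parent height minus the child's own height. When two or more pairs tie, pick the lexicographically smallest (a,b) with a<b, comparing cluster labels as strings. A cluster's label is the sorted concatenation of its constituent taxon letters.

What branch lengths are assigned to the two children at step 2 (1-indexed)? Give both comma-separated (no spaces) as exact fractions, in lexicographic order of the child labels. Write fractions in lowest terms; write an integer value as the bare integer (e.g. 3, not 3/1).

iteration 1: select B,E (d=5); attach at lengths (5/2, 5/2); label the merged cluster BE
  updated: d(BE,N)=44, d(BE,U)=33/2, d(BE,Y)=93/2, d(BE,Z)=21
iteration 2: select Y,Z (d=11); attach at lengths (11/2, 11/2); label the merged cluster YZ
  updated: d(BE,YZ)=135/4, d(N,YZ)=32, d(U,YZ)=93/2
iteration 3: select N,U (d=16); attach at lengths (8, 8); label the merged cluster NU
  updated: d(BE,NU)=121/4, d(NU,YZ)=157/4
iteration 4: select BE,NU (d=121/4); attach at lengths (101/8, 57/8); label the merged cluster BENU
  updated: d(BENU,YZ)=73/2
iteration 5: select BENU,YZ (d=73/2); attach at lengths (25/8, 51/4); label the merged cluster BENUYZ
final tree: (((B:5/2,E:5/2):101/8,(N:8,U:8):57/8):25/8,(Y:11/2,Z:11/2):51/4)
total length: 541/8

11/2,11/2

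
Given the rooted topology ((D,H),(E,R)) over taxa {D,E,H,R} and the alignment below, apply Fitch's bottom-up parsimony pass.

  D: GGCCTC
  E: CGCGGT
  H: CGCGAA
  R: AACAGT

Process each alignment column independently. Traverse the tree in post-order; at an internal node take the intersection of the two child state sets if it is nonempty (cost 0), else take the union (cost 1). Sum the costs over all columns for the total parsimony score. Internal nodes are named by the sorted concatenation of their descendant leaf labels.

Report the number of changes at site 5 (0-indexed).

2

site 0, node DH: D={G} ∪ H={C} → {C,G} (+1)
site 0, node ER: E={C} ∪ R={A} → {A,C} (+1)
site 0, node DEHR: DH={C,G} ∩ ER={A,C} → {C} (+0)
site 1, node DH: D={G} ∩ H={G} → {G} (+0)
site 1, node ER: E={G} ∪ R={A} → {A,G} (+1)
site 1, node DEHR: DH={G} ∩ ER={A,G} → {G} (+0)
site 2, node DH: D={C} ∩ H={C} → {C} (+0)
site 2, node ER: E={C} ∩ R={C} → {C} (+0)
site 2, node DEHR: DH={C} ∩ ER={C} → {C} (+0)
site 3, node DH: D={C} ∪ H={G} → {C,G} (+1)
site 3, node ER: E={G} ∪ R={A} → {A,G} (+1)
site 3, node DEHR: DH={C,G} ∩ ER={A,G} → {G} (+0)
site 4, node DH: D={T} ∪ H={A} → {A,T} (+1)
site 4, node ER: E={G} ∩ R={G} → {G} (+0)
site 4, node DEHR: DH={A,T} ∪ ER={G} → {A,G,T} (+1)
site 5, node DH: D={C} ∪ H={A} → {A,C} (+1)
site 5, node ER: E={T} ∩ R={T} → {T} (+0)
site 5, node DEHR: DH={A,C} ∪ ER={T} → {A,C,T} (+1)
per-site changes: [2, 1, 0, 2, 2, 2]; total = 9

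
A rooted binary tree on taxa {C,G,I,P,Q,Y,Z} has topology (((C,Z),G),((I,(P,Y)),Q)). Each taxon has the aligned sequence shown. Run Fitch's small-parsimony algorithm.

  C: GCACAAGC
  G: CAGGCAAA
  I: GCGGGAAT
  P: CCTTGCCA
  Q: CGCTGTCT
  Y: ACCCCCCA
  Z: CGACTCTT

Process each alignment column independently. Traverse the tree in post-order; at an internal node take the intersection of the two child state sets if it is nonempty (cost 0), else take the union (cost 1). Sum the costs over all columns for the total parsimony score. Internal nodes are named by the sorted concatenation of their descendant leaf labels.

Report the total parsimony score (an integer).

[col 0] CZ: children C:{G}, Z:{C} ∪→ {C,G}; cost 1
[col 0] CGZ: children CZ:{C,G}, G:{C} ∩→ {C}; cost 0
[col 0] PY: children P:{C}, Y:{A} ∪→ {A,C}; cost 1
[col 0] IPY: children I:{G}, PY:{A,C} ∪→ {A,C,G}; cost 1
[col 0] IPQY: children IPY:{A,C,G}, Q:{C} ∩→ {C}; cost 0
[col 0] CGIPQYZ: children CGZ:{C}, IPQY:{C} ∩→ {C}; cost 0
[col 1] CZ: children C:{C}, Z:{G} ∪→ {C,G}; cost 1
[col 1] CGZ: children CZ:{C,G}, G:{A} ∪→ {A,C,G}; cost 1
[col 1] PY: children P:{C}, Y:{C} ∩→ {C}; cost 0
[col 1] IPY: children I:{C}, PY:{C} ∩→ {C}; cost 0
[col 1] IPQY: children IPY:{C}, Q:{G} ∪→ {C,G}; cost 1
[col 1] CGIPQYZ: children CGZ:{A,C,G}, IPQY:{C,G} ∩→ {C,G}; cost 0
[col 2] CZ: children C:{A}, Z:{A} ∩→ {A}; cost 0
[col 2] CGZ: children CZ:{A}, G:{G} ∪→ {A,G}; cost 1
[col 2] PY: children P:{T}, Y:{C} ∪→ {C,T}; cost 1
[col 2] IPY: children I:{G}, PY:{C,T} ∪→ {C,G,T}; cost 1
[col 2] IPQY: children IPY:{C,G,T}, Q:{C} ∩→ {C}; cost 0
[col 2] CGIPQYZ: children CGZ:{A,G}, IPQY:{C} ∪→ {A,C,G}; cost 1
[col 3] CZ: children C:{C}, Z:{C} ∩→ {C}; cost 0
[col 3] CGZ: children CZ:{C}, G:{G} ∪→ {C,G}; cost 1
[col 3] PY: children P:{T}, Y:{C} ∪→ {C,T}; cost 1
[col 3] IPY: children I:{G}, PY:{C,T} ∪→ {C,G,T}; cost 1
[col 3] IPQY: children IPY:{C,G,T}, Q:{T} ∩→ {T}; cost 0
[col 3] CGIPQYZ: children CGZ:{C,G}, IPQY:{T} ∪→ {C,G,T}; cost 1
[col 4] CZ: children C:{A}, Z:{T} ∪→ {A,T}; cost 1
[col 4] CGZ: children CZ:{A,T}, G:{C} ∪→ {A,C,T}; cost 1
[col 4] PY: children P:{G}, Y:{C} ∪→ {C,G}; cost 1
[col 4] IPY: children I:{G}, PY:{C,G} ∩→ {G}; cost 0
[col 4] IPQY: children IPY:{G}, Q:{G} ∩→ {G}; cost 0
[col 4] CGIPQYZ: children CGZ:{A,C,T}, IPQY:{G} ∪→ {A,C,G,T}; cost 1
[col 5] CZ: children C:{A}, Z:{C} ∪→ {A,C}; cost 1
[col 5] CGZ: children CZ:{A,C}, G:{A} ∩→ {A}; cost 0
[col 5] PY: children P:{C}, Y:{C} ∩→ {C}; cost 0
[col 5] IPY: children I:{A}, PY:{C} ∪→ {A,C}; cost 1
[col 5] IPQY: children IPY:{A,C}, Q:{T} ∪→ {A,C,T}; cost 1
[col 5] CGIPQYZ: children CGZ:{A}, IPQY:{A,C,T} ∩→ {A}; cost 0
[col 6] CZ: children C:{G}, Z:{T} ∪→ {G,T}; cost 1
[col 6] CGZ: children CZ:{G,T}, G:{A} ∪→ {A,G,T}; cost 1
[col 6] PY: children P:{C}, Y:{C} ∩→ {C}; cost 0
[col 6] IPY: children I:{A}, PY:{C} ∪→ {A,C}; cost 1
[col 6] IPQY: children IPY:{A,C}, Q:{C} ∩→ {C}; cost 0
[col 6] CGIPQYZ: children CGZ:{A,G,T}, IPQY:{C} ∪→ {A,C,G,T}; cost 1
[col 7] CZ: children C:{C}, Z:{T} ∪→ {C,T}; cost 1
[col 7] CGZ: children CZ:{C,T}, G:{A} ∪→ {A,C,T}; cost 1
[col 7] PY: children P:{A}, Y:{A} ∩→ {A}; cost 0
[col 7] IPY: children I:{T}, PY:{A} ∪→ {A,T}; cost 1
[col 7] IPQY: children IPY:{A,T}, Q:{T} ∩→ {T}; cost 0
[col 7] CGIPQYZ: children CGZ:{A,C,T}, IPQY:{T} ∩→ {T}; cost 0
per-site changes: [3, 3, 4, 4, 4, 3, 4, 3]; total = 28

28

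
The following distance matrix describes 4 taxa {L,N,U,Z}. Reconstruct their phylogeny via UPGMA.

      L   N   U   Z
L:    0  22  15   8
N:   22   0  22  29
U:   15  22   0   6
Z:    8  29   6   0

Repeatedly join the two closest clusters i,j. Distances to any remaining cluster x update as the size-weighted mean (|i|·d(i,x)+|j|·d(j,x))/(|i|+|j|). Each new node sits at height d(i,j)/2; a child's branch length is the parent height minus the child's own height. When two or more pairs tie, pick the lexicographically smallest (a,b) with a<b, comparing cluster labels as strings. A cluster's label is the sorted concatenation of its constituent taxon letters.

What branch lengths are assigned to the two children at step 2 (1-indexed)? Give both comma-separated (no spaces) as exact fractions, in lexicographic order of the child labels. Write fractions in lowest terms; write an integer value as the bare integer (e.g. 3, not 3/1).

23/4,11/4

1. join U+Z (d=6) ⇒ UZ; edges |U|=3, |Z|=3
  updated: d(L,UZ)=23/2, d(N,UZ)=51/2
2. join L+UZ (d=23/2) ⇒ LUZ; edges |L|=23/4, |UZ|=11/4
  updated: d(LUZ,N)=73/3
3. join LUZ+N (d=73/3) ⇒ LNUZ; edges |LUZ|=77/12, |N|=73/6
final tree: ((L:23/4,(U:3,Z:3):11/4):77/12,N:73/6)
total length: 397/12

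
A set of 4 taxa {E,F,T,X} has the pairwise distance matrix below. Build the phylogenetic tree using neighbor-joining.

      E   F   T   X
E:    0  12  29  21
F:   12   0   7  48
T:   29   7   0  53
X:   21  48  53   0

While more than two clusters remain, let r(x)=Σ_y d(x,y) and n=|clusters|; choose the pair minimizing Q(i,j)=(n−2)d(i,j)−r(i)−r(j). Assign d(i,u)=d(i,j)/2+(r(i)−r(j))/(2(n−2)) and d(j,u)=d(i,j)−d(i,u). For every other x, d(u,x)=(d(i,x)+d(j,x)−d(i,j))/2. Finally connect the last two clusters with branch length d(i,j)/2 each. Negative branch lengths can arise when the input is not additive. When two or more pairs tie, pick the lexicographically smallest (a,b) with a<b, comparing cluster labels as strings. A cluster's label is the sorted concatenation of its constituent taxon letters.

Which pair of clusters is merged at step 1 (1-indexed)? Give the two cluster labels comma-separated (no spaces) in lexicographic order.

iteration 1: select E,X (d=21, Q=-142); attach at lengths (-9/2, 51/2); label the merged cluster EX
  updated: d(EX,F)=39/2, d(EX,T)=61/2
iteration 2: select EX,F (d=39/2, Q=-57); attach at lengths (43/2, -2); label the merged cluster EFX
  updated: d(EFX,T)=9
iteration 3: select EFX,T (d=9); attach at lengths (9/2, 9/2); label the merged cluster EFTX
final tree: (((E:-9/2,X:51/2):43/2,F:-2):9/2,T:9/2)
total length: 99/2

E,X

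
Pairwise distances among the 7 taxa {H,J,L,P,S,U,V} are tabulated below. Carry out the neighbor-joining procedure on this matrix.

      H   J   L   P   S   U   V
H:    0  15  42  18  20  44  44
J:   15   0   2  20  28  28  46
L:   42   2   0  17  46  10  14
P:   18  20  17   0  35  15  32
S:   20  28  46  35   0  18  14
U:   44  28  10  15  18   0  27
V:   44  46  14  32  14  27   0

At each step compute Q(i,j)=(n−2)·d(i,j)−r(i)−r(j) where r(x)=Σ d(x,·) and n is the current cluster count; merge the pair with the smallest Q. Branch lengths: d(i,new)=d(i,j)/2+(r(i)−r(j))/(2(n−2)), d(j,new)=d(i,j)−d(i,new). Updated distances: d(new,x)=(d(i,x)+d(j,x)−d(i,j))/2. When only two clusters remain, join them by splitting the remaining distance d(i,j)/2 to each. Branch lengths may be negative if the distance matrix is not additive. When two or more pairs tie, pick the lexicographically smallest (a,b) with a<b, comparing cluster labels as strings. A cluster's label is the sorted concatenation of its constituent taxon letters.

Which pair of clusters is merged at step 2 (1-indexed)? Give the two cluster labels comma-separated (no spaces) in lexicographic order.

1. join S+V (d=14, Q=-268) ⇒ SV; edges |S|=27/5, |V|=43/5
  updated: d(H,SV)=25, d(J,SV)=30, d(L,SV)=23, d(P,SV)=53/2, d(SV,U)=31/2
2. join J+L (d=2, Q=-181) ⇒ JL; edges |J|=9/8, |L|=7/8
  updated: d(H,JL)=55/2, d(JL,P)=35/2, d(JL,SV)=51/2, d(JL,U)=18
3. join SV+U (d=31/2, Q=-277/2) ⇒ SUV; edges |SV|=31/4, |U|=31/4
  updated: d(H,SUV)=107/4, d(JL,SUV)=14, d(P,SUV)=13
4. join H+P (d=18, Q=-339/4) ⇒ HP; edges |H|=239/16, |P|=49/16
  updated: d(HP,JL)=27/2, d(HP,SUV)=87/8
5. join HP+JL (d=27/2, Q=-307/8) ⇒ HJLP; edges |HP|=83/16, |JL|=133/16
  updated: d(HJLP,SUV)=91/16
6. join HJLP+SUV (d=91/16) ⇒ HJLPSUV; edges |HJLP|=91/32, |SUV|=91/32
final tree: (((H:239/16,P:49/16):83/16,(J:9/8,L:7/8):133/16):91/32,((S:27/5,V:43/5):31/4,U:31/4):91/32)
total length: 1099/16

J,L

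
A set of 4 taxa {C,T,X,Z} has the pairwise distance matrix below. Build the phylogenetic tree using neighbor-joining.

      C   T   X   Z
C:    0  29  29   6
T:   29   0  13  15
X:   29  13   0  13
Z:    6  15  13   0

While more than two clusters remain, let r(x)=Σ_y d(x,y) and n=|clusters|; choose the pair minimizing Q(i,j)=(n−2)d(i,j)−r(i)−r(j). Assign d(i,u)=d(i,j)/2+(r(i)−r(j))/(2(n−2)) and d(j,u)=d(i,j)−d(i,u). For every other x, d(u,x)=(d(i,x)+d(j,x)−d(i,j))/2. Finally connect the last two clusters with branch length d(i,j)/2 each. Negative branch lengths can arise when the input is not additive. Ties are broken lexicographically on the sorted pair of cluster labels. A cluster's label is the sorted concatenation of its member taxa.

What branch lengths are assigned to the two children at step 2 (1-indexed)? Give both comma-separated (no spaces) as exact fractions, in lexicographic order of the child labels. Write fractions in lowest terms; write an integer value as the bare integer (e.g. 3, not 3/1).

12,7

iteration 1: select C,Z (d=6, Q=-86); attach at lengths (21/2, -9/2); label the merged cluster CZ
  updated: d(CZ,T)=19, d(CZ,X)=18
iteration 2: select CZ,T (d=19, Q=-50); attach at lengths (12, 7); label the merged cluster CTZ
  updated: d(CTZ,X)=6
iteration 3: select CTZ,X (d=6); attach at lengths (3, 3); label the merged cluster CTXZ
final tree: (((C:21/2,Z:-9/2):12,T:7):3,X:3)
total length: 31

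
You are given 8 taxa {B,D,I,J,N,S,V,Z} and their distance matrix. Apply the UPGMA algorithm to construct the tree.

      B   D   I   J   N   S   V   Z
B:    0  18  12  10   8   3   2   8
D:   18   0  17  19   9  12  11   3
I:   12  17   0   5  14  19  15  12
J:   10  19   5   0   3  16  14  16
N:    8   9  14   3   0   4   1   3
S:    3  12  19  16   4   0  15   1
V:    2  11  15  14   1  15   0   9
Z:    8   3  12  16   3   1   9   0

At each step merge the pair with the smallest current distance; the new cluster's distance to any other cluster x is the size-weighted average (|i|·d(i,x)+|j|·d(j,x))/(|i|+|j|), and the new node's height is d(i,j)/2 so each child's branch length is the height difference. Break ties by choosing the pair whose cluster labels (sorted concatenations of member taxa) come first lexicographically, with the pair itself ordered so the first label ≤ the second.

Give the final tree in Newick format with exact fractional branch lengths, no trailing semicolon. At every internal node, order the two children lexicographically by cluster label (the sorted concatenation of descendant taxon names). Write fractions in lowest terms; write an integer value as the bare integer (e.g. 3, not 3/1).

((((B:5/2,(N:1/2,V:1/2):2):1,(S:1/2,Z:1/2):3):9/5,D:53/10):199/120,(I:5/2,J:5/2):107/24)

1. join N+V (d=1) ⇒ NV; edges |N|=1/2, |V|=1/2
  updated: d(B,NV)=5, d(D,NV)=10, d(I,NV)=29/2, d(J,NV)=17/2, d(NV,S)=19/2, d(NV,Z)=6
2. join S+Z (d=1) ⇒ SZ; edges |S|=1/2, |Z|=1/2
  updated: d(B,SZ)=11/2, d(D,SZ)=15/2, d(I,SZ)=31/2, d(J,SZ)=16, d(NV,SZ)=31/4
3. join B+NV (d=5) ⇒ BNV; edges |B|=5/2, |NV|=2
  updated: d(BNV,D)=38/3, d(BNV,I)=41/3, d(BNV,J)=9, d(BNV,SZ)=7
4. join I+J (d=5) ⇒ IJ; edges |I|=5/2, |J|=5/2
  updated: d(BNV,IJ)=34/3, d(D,IJ)=18, d(IJ,SZ)=63/4
5. join BNV+SZ (d=7) ⇒ BNSVZ; edges |BNV|=1, |SZ|=3
  updated: d(BNSVZ,D)=53/5, d(BNSVZ,IJ)=131/10
6. join BNSVZ+D (d=53/5) ⇒ BDNSVZ; edges |BNSVZ|=9/5, |D|=53/10
  updated: d(BDNSVZ,IJ)=167/12
7. join BDNSVZ+IJ (d=167/12) ⇒ BDIJNSVZ; edges |BDNSVZ|=199/120, |IJ|=107/24
final tree: ((((B:5/2,(N:1/2,V:1/2):2):1,(S:1/2,Z:1/2):3):9/5,D:53/10):199/120,(I:5/2,J:5/2):107/24)
total length: 1723/60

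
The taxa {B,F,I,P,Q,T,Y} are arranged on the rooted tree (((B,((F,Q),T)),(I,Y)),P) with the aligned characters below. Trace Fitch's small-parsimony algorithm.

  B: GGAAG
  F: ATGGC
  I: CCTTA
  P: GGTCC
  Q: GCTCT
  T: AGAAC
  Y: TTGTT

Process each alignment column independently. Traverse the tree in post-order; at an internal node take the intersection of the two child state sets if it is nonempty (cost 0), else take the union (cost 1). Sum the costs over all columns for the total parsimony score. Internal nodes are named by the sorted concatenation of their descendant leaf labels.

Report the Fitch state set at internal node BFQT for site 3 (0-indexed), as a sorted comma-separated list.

site 0, node FQ: F={A} ∪ Q={G} → {A,G} (+1)
site 0, node FQT: FQ={A,G} ∩ T={A} → {A} (+0)
site 0, node BFQT: B={G} ∪ FQT={A} → {A,G} (+1)
site 0, node IY: I={C} ∪ Y={T} → {C,T} (+1)
site 0, node BFIQTY: BFQT={A,G} ∪ IY={C,T} → {A,C,G,T} (+1)
site 0, node BFIPQTY: BFIQTY={A,C,G,T} ∩ P={G} → {G} (+0)
site 1, node FQ: F={T} ∪ Q={C} → {C,T} (+1)
site 1, node FQT: FQ={C,T} ∪ T={G} → {C,G,T} (+1)
site 1, node BFQT: B={G} ∩ FQT={C,G,T} → {G} (+0)
site 1, node IY: I={C} ∪ Y={T} → {C,T} (+1)
site 1, node BFIQTY: BFQT={G} ∪ IY={C,T} → {C,G,T} (+1)
site 1, node BFIPQTY: BFIQTY={C,G,T} ∩ P={G} → {G} (+0)
site 2, node FQ: F={G} ∪ Q={T} → {G,T} (+1)
site 2, node FQT: FQ={G,T} ∪ T={A} → {A,G,T} (+1)
site 2, node BFQT: B={A} ∩ FQT={A,G,T} → {A} (+0)
site 2, node IY: I={T} ∪ Y={G} → {G,T} (+1)
site 2, node BFIQTY: BFQT={A} ∪ IY={G,T} → {A,G,T} (+1)
site 2, node BFIPQTY: BFIQTY={A,G,T} ∩ P={T} → {T} (+0)
site 3, node FQ: F={G} ∪ Q={C} → {C,G} (+1)
site 3, node FQT: FQ={C,G} ∪ T={A} → {A,C,G} (+1)
site 3, node BFQT: B={A} ∩ FQT={A,C,G} → {A} (+0)
site 3, node IY: I={T} ∩ Y={T} → {T} (+0)
site 3, node BFIQTY: BFQT={A} ∪ IY={T} → {A,T} (+1)
site 3, node BFIPQTY: BFIQTY={A,T} ∪ P={C} → {A,C,T} (+1)
site 4, node FQ: F={C} ∪ Q={T} → {C,T} (+1)
site 4, node FQT: FQ={C,T} ∩ T={C} → {C} (+0)
site 4, node BFQT: B={G} ∪ FQT={C} → {C,G} (+1)
site 4, node IY: I={A} ∪ Y={T} → {A,T} (+1)
site 4, node BFIQTY: BFQT={C,G} ∪ IY={A,T} → {A,C,G,T} (+1)
site 4, node BFIPQTY: BFIQTY={A,C,G,T} ∩ P={C} → {C} (+0)
per-site changes: [4, 4, 4, 4, 4]; total = 20

A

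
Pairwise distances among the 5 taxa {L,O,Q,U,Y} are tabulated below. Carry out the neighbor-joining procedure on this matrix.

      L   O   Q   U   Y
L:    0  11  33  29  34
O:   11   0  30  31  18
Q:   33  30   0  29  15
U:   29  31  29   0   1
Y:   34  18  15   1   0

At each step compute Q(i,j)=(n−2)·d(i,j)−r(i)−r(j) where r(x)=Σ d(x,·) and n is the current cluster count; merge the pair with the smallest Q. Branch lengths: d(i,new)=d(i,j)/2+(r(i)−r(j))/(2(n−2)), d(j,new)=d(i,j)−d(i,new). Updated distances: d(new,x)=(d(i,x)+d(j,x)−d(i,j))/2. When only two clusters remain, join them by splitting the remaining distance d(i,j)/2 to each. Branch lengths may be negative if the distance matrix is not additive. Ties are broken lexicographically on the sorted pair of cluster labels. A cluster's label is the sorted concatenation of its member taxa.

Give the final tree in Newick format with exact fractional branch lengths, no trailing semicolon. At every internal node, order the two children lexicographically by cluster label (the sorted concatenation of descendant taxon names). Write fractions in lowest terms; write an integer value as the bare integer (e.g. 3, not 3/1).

((((L:25/3,O:8/3):53/4,Q:51/4):35/4,U:5):-2,Y:-2)

1. join L+O (d=11, Q=-164) ⇒ LO; edges |L|=25/3, |O|=8/3
  updated: d(LO,Q)=26, d(LO,U)=49/2, d(LO,Y)=41/2
2. join LO+Q (d=26, Q=-89) ⇒ LOQ; edges |LO|=53/4, |Q|=51/4
  updated: d(LOQ,U)=55/4, d(LOQ,Y)=19/4
3. join LOQ+U (d=55/4, Q=-39/2) ⇒ LOQU; edges |LOQ|=35/4, |U|=5
  updated: d(LOQU,Y)=-4
4. join LOQU+Y (d=-4) ⇒ LOQUY; edges |LOQU|=-2, |Y|=-2
final tree: ((((L:25/3,O:8/3):53/4,Q:51/4):35/4,U:5):-2,Y:-2)
total length: 187/4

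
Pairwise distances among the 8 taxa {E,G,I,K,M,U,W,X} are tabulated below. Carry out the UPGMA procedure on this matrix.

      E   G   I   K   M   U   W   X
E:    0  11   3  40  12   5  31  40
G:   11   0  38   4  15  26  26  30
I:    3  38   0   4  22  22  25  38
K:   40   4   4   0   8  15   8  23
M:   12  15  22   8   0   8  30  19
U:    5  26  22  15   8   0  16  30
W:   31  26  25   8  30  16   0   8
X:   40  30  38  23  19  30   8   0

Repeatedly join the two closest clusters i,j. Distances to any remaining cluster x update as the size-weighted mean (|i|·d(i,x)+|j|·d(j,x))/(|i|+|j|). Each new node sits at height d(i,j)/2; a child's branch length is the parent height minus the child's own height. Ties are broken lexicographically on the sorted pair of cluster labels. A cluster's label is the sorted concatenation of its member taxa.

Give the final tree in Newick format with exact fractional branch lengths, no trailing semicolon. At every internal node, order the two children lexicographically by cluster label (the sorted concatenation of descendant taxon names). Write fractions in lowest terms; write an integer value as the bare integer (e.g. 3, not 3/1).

((((E:3/2,I:3/2):49/8,(M:4,U:4):29/8):35/16,(G:2,K:2):125/16):161/48,(W:4,X:4):55/6)

1. join E+I (d=3) ⇒ EI; edges |E|=3/2, |I|=3/2
  updated: d(EI,G)=49/2, d(EI,K)=22, d(EI,M)=17, d(EI,U)=27/2, d(EI,W)=28, d(EI,X)=39
2. join G+K (d=4) ⇒ GK; edges |G|=2, |K|=2
  updated: d(EI,GK)=93/4, d(GK,M)=23/2, d(GK,U)=41/2, d(GK,W)=17, d(GK,X)=53/2
3. join M+U (d=8) ⇒ MU; edges |M|=4, |U|=4
  updated: d(EI,MU)=61/4, d(GK,MU)=16, d(MU,W)=23, d(MU,X)=49/2
4. join W+X (d=8) ⇒ WX; edges |W|=4, |X|=4
  updated: d(EI,WX)=67/2, d(GK,WX)=87/4, d(MU,WX)=95/4
5. join EI+MU (d=61/4) ⇒ EIMU; edges |EI|=49/8, |MU|=29/8
  updated: d(EIMU,GK)=157/8, d(EIMU,WX)=229/8
6. join EIMU+GK (d=157/8) ⇒ EGIKMU; edges |EIMU|=35/16, |GK|=125/16
  updated: d(EGIKMU,WX)=79/3
7. join EGIKMU+WX (d=79/3) ⇒ EGIKMUWX; edges |EGIKMU|=161/48, |WX|=55/6
final tree: ((((E:3/2,I:3/2):49/8,(M:4,U:4):29/8):35/16,(G:2,K:2):125/16):161/48,(W:4,X:4):55/6)
total length: 2653/48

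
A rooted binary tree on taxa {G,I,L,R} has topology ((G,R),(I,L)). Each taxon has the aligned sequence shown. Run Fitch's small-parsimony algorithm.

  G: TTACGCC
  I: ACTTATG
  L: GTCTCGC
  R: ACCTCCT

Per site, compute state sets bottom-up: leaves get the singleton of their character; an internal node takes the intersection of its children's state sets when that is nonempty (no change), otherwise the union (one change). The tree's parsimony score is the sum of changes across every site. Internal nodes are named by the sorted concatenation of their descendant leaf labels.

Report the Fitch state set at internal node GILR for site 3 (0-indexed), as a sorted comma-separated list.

site 0, node GR: G={T} ∪ R={A} → {A,T} (+1)
site 0, node IL: I={A} ∪ L={G} → {A,G} (+1)
site 0, node GILR: GR={A,T} ∩ IL={A,G} → {A} (+0)
site 1, node GR: G={T} ∪ R={C} → {C,T} (+1)
site 1, node IL: I={C} ∪ L={T} → {C,T} (+1)
site 1, node GILR: GR={C,T} ∩ IL={C,T} → {C,T} (+0)
site 2, node GR: G={A} ∪ R={C} → {A,C} (+1)
site 2, node IL: I={T} ∪ L={C} → {C,T} (+1)
site 2, node GILR: GR={A,C} ∩ IL={C,T} → {C} (+0)
site 3, node GR: G={C} ∪ R={T} → {C,T} (+1)
site 3, node IL: I={T} ∩ L={T} → {T} (+0)
site 3, node GILR: GR={C,T} ∩ IL={T} → {T} (+0)
site 4, node GR: G={G} ∪ R={C} → {C,G} (+1)
site 4, node IL: I={A} ∪ L={C} → {A,C} (+1)
site 4, node GILR: GR={C,G} ∩ IL={A,C} → {C} (+0)
site 5, node GR: G={C} ∩ R={C} → {C} (+0)
site 5, node IL: I={T} ∪ L={G} → {G,T} (+1)
site 5, node GILR: GR={C} ∪ IL={G,T} → {C,G,T} (+1)
site 6, node GR: G={C} ∪ R={T} → {C,T} (+1)
site 6, node IL: I={G} ∪ L={C} → {C,G} (+1)
site 6, node GILR: GR={C,T} ∩ IL={C,G} → {C} (+0)
per-site changes: [2, 2, 2, 1, 2, 2, 2]; total = 13

T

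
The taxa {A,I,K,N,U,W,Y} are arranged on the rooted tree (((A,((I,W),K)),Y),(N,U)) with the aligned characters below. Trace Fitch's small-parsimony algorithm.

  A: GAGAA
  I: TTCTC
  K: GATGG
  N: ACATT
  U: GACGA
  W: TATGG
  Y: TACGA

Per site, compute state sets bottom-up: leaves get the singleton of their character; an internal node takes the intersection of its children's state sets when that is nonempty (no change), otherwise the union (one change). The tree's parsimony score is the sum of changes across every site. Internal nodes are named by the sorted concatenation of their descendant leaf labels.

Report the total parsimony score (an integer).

15

[col 0] IW: children I:{T}, W:{T} ∩→ {T}; cost 0
[col 0] IKW: children IW:{T}, K:{G} ∪→ {G,T}; cost 1
[col 0] AIKW: children A:{G}, IKW:{G,T} ∩→ {G}; cost 0
[col 0] AIKWY: children AIKW:{G}, Y:{T} ∪→ {G,T}; cost 1
[col 0] NU: children N:{A}, U:{G} ∪→ {A,G}; cost 1
[col 0] AIKNUWY: children AIKWY:{G,T}, NU:{A,G} ∩→ {G}; cost 0
[col 1] IW: children I:{T}, W:{A} ∪→ {A,T}; cost 1
[col 1] IKW: children IW:{A,T}, K:{A} ∩→ {A}; cost 0
[col 1] AIKW: children A:{A}, IKW:{A} ∩→ {A}; cost 0
[col 1] AIKWY: children AIKW:{A}, Y:{A} ∩→ {A}; cost 0
[col 1] NU: children N:{C}, U:{A} ∪→ {A,C}; cost 1
[col 1] AIKNUWY: children AIKWY:{A}, NU:{A,C} ∩→ {A}; cost 0
[col 2] IW: children I:{C}, W:{T} ∪→ {C,T}; cost 1
[col 2] IKW: children IW:{C,T}, K:{T} ∩→ {T}; cost 0
[col 2] AIKW: children A:{G}, IKW:{T} ∪→ {G,T}; cost 1
[col 2] AIKWY: children AIKW:{G,T}, Y:{C} ∪→ {C,G,T}; cost 1
[col 2] NU: children N:{A}, U:{C} ∪→ {A,C}; cost 1
[col 2] AIKNUWY: children AIKWY:{C,G,T}, NU:{A,C} ∩→ {C}; cost 0
[col 3] IW: children I:{T}, W:{G} ∪→ {G,T}; cost 1
[col 3] IKW: children IW:{G,T}, K:{G} ∩→ {G}; cost 0
[col 3] AIKW: children A:{A}, IKW:{G} ∪→ {A,G}; cost 1
[col 3] AIKWY: children AIKW:{A,G}, Y:{G} ∩→ {G}; cost 0
[col 3] NU: children N:{T}, U:{G} ∪→ {G,T}; cost 1
[col 3] AIKNUWY: children AIKWY:{G}, NU:{G,T} ∩→ {G}; cost 0
[col 4] IW: children I:{C}, W:{G} ∪→ {C,G}; cost 1
[col 4] IKW: children IW:{C,G}, K:{G} ∩→ {G}; cost 0
[col 4] AIKW: children A:{A}, IKW:{G} ∪→ {A,G}; cost 1
[col 4] AIKWY: children AIKW:{A,G}, Y:{A} ∩→ {A}; cost 0
[col 4] NU: children N:{T}, U:{A} ∪→ {A,T}; cost 1
[col 4] AIKNUWY: children AIKWY:{A}, NU:{A,T} ∩→ {A}; cost 0
per-site changes: [3, 2, 4, 3, 3]; total = 15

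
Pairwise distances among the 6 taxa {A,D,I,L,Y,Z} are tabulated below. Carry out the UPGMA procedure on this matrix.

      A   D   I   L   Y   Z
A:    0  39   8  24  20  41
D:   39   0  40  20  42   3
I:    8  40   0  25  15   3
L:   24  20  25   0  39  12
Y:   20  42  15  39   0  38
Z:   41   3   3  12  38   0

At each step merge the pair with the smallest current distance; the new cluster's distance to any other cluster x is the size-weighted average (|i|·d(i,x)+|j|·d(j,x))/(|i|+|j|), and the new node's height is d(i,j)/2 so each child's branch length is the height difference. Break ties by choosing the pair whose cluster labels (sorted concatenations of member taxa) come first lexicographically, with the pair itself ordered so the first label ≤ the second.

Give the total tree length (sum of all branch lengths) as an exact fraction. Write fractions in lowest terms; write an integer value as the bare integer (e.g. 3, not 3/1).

step 1: merge (D,Z) at d=3; branch lengths D→3/2, Z→3/2; new cluster DZ
  updated: d(A,DZ)=40, d(DZ,I)=43/2, d(DZ,L)=16, d(DZ,Y)=40
step 2: merge (A,I) at d=8; branch lengths A→4, I→4; new cluster AI
  updated: d(AI,DZ)=123/4, d(AI,L)=49/2, d(AI,Y)=35/2
step 3: merge (DZ,L) at d=16; branch lengths DZ→13/2, L→8; new cluster DLZ
  updated: d(AI,DLZ)=86/3, d(DLZ,Y)=119/3
step 4: merge (AI,Y) at d=35/2; branch lengths AI→19/4, Y→35/4; new cluster AIY
  updated: d(AIY,DLZ)=97/3
step 5: merge (AIY,DLZ) at d=97/3; branch lengths AIY→89/12, DLZ→49/6; new cluster ADILYZ
final tree: (((A:4,I:4):19/4,Y:35/4):89/12,((D:3/2,Z:3/2):13/2,L:8):49/6)
total length: 655/12

655/12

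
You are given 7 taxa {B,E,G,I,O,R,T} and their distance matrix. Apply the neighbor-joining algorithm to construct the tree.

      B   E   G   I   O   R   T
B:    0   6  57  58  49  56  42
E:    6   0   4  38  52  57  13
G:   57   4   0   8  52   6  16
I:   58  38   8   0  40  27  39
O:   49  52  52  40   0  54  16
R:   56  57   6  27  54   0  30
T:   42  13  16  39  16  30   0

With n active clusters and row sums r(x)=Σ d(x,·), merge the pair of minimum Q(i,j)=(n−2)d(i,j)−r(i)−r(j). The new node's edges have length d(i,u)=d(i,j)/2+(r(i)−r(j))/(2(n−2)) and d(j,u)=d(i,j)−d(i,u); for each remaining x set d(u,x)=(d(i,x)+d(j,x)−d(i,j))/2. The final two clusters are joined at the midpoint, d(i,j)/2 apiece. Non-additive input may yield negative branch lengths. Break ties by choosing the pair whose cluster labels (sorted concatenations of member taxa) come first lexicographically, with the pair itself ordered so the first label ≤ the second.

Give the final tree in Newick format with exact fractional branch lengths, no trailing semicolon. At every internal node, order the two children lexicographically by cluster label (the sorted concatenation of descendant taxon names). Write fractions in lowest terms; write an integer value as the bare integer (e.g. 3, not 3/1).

(((((B:64/5,E:-34/5):79/4,(O:37/2,T:-5/2):33/4):14,I:41/4):17/4,G:-6):6,R:6)

iteration 1: select B,E (d=6, Q=-408); attach at lengths (64/5, -34/5); label the merged cluster BE
  updated: d(BE,G)=55/2, d(BE,I)=45, d(BE,O)=95/2, d(BE,R)=107/2, d(BE,T)=49/2
iteration 2: select O,T (d=16, Q=-271); attach at lengths (37/2, -5/2); label the merged cluster OT
  updated: d(BE,OT)=28, d(G,OT)=26, d(I,OT)=63/2, d(OT,R)=34
iteration 3: select BE,OT (d=28, Q=-379/2); attach at lengths (79/4, 33/4); label the merged cluster BEOT
  updated: d(BEOT,G)=51/4, d(BEOT,I)=97/4, d(BEOT,R)=119/4
iteration 4: select BEOT,I (d=97/4, Q=-155/2); attach at lengths (14, 41/4); label the merged cluster BEIOT
  updated: d(BEIOT,G)=-7/4, d(BEIOT,R)=65/4
iteration 5: select BEIOT,G (d=-7/4, Q=-41/2); attach at lengths (17/4, -6); label the merged cluster BEGIOT
  updated: d(BEGIOT,R)=12
iteration 6: select BEGIOT,R (d=12); attach at lengths (6, 6); label the merged cluster BEGIORT
final tree: (((((B:64/5,E:-34/5):79/4,(O:37/2,T:-5/2):33/4):14,I:41/4):17/4,G:-6):6,R:6)
total length: 169/2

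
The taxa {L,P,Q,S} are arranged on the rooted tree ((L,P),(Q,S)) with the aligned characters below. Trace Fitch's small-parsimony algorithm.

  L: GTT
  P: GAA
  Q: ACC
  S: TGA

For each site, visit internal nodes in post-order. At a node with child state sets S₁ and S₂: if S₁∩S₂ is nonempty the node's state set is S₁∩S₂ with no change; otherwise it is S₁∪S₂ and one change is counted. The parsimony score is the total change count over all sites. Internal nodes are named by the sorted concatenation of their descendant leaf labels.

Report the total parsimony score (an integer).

7

[col 0] LP: children L:{G}, P:{G} ∩→ {G}; cost 0
[col 0] QS: children Q:{A}, S:{T} ∪→ {A,T}; cost 1
[col 0] LPQS: children LP:{G}, QS:{A,T} ∪→ {A,G,T}; cost 1
[col 1] LP: children L:{T}, P:{A} ∪→ {A,T}; cost 1
[col 1] QS: children Q:{C}, S:{G} ∪→ {C,G}; cost 1
[col 1] LPQS: children LP:{A,T}, QS:{C,G} ∪→ {A,C,G,T}; cost 1
[col 2] LP: children L:{T}, P:{A} ∪→ {A,T}; cost 1
[col 2] QS: children Q:{C}, S:{A} ∪→ {A,C}; cost 1
[col 2] LPQS: children LP:{A,T}, QS:{A,C} ∩→ {A}; cost 0
per-site changes: [2, 3, 2]; total = 7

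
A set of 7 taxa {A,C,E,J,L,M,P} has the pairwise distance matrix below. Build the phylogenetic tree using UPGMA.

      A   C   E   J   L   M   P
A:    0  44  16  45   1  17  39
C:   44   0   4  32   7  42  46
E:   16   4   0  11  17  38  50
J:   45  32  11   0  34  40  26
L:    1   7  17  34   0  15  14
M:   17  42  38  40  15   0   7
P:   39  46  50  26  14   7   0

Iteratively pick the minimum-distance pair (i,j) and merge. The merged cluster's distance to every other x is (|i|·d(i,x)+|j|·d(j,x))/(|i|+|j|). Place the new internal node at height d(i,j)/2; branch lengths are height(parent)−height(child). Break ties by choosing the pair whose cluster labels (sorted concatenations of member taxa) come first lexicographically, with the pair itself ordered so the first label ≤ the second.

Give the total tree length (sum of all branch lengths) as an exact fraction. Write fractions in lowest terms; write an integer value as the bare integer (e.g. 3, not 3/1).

1289/20

1. join A+L (d=1) ⇒ AL; edges |A|=1/2, |L|=1/2
  updated: d(AL,C)=51/2, d(AL,E)=33/2, d(AL,J)=79/2, d(AL,M)=16, d(AL,P)=53/2
2. join C+E (d=4) ⇒ CE; edges |C|=2, |E|=2
  updated: d(AL,CE)=21, d(CE,J)=43/2, d(CE,M)=40, d(CE,P)=48
3. join M+P (d=7) ⇒ MP; edges |M|=7/2, |P|=7/2
  updated: d(AL,MP)=85/4, d(CE,MP)=44, d(J,MP)=33
4. join AL+CE (d=21) ⇒ ACEL; edges |AL|=10, |CE|=17/2
  updated: d(ACEL,J)=61/2, d(ACEL,MP)=261/8
5. join ACEL+J (d=61/2) ⇒ ACEJL; edges |ACEL|=19/4, |J|=61/4
  updated: d(ACEJL,MP)=327/10
6. join ACEJL+MP (d=327/10) ⇒ ACEJLMP; edges |ACEJL|=11/10, |MP|=257/20
final tree: ((((A:1/2,L:1/2):10,(C:2,E:2):17/2):19/4,J:61/4):11/10,(M:7/2,P:7/2):257/20)
total length: 1289/20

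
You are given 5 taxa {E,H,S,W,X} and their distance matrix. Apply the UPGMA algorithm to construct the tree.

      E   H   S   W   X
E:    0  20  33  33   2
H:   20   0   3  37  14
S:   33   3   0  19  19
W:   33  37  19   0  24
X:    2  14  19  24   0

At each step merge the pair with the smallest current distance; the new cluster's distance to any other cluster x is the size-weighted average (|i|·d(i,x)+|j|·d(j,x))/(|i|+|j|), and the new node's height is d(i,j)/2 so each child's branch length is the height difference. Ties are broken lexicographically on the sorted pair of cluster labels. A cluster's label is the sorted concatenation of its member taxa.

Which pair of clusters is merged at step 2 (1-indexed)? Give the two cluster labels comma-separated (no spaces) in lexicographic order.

iteration 1: select E,X (d=2); attach at lengths (1, 1); label the merged cluster EX
  updated: d(EX,H)=17, d(EX,S)=26, d(EX,W)=57/2
iteration 2: select H,S (d=3); attach at lengths (3/2, 3/2); label the merged cluster HS
  updated: d(EX,HS)=43/2, d(HS,W)=28
iteration 3: select EX,HS (d=43/2); attach at lengths (39/4, 37/4); label the merged cluster EHSX
  updated: d(EHSX,W)=113/4
iteration 4: select EHSX,W (d=113/4); attach at lengths (27/8, 113/8); label the merged cluster EHSWX
final tree: (((E:1,X:1):39/4,(H:3/2,S:3/2):37/4):27/8,W:113/8)
total length: 83/2

H,S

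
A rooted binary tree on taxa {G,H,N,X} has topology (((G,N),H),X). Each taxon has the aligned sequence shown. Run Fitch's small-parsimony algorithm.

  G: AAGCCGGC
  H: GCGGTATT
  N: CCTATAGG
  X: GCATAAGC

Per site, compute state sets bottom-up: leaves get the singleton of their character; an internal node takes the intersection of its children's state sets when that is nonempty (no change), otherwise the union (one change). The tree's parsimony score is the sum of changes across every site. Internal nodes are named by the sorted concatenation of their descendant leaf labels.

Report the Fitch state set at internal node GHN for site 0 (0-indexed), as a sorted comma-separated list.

site 0, node GN: G={A} ∪ N={C} → {A,C} (+1)
site 0, node GHN: GN={A,C} ∪ H={G} → {A,C,G} (+1)
site 0, node GHNX: GHN={A,C,G} ∩ X={G} → {G} (+0)
site 1, node GN: G={A} ∪ N={C} → {A,C} (+1)
site 1, node GHN: GN={A,C} ∩ H={C} → {C} (+0)
site 1, node GHNX: GHN={C} ∩ X={C} → {C} (+0)
site 2, node GN: G={G} ∪ N={T} → {G,T} (+1)
site 2, node GHN: GN={G,T} ∩ H={G} → {G} (+0)
site 2, node GHNX: GHN={G} ∪ X={A} → {A,G} (+1)
site 3, node GN: G={C} ∪ N={A} → {A,C} (+1)
site 3, node GHN: GN={A,C} ∪ H={G} → {A,C,G} (+1)
site 3, node GHNX: GHN={A,C,G} ∪ X={T} → {A,C,G,T} (+1)
site 4, node GN: G={C} ∪ N={T} → {C,T} (+1)
site 4, node GHN: GN={C,T} ∩ H={T} → {T} (+0)
site 4, node GHNX: GHN={T} ∪ X={A} → {A,T} (+1)
site 5, node GN: G={G} ∪ N={A} → {A,G} (+1)
site 5, node GHN: GN={A,G} ∩ H={A} → {A} (+0)
site 5, node GHNX: GHN={A} ∩ X={A} → {A} (+0)
site 6, node GN: G={G} ∩ N={G} → {G} (+0)
site 6, node GHN: GN={G} ∪ H={T} → {G,T} (+1)
site 6, node GHNX: GHN={G,T} ∩ X={G} → {G} (+0)
site 7, node GN: G={C} ∪ N={G} → {C,G} (+1)
site 7, node GHN: GN={C,G} ∪ H={T} → {C,G,T} (+1)
site 7, node GHNX: GHN={C,G,T} ∩ X={C} → {C} (+0)
per-site changes: [2, 1, 2, 3, 2, 1, 1, 2]; total = 14

A,C,G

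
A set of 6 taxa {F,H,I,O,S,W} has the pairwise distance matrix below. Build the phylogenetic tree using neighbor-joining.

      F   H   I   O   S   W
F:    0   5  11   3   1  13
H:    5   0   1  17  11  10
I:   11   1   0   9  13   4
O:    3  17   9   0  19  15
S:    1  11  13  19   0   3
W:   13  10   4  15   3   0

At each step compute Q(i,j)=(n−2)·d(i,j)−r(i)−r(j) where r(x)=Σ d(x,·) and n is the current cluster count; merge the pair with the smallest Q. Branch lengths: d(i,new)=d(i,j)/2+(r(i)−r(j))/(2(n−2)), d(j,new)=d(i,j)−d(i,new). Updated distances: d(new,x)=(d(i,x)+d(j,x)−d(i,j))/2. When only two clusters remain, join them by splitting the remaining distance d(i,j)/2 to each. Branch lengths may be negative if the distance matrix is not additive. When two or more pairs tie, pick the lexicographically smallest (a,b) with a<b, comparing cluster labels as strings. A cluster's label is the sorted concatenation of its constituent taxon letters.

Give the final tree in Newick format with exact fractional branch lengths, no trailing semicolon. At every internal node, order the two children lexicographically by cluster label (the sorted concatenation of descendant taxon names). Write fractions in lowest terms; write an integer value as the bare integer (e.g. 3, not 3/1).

((((F:-9/4,O:21/4):5,(S:5/2,W:1/2):4):7/2,H:5/4):-1/8,I:-1/8)

iteration 1: select F,O (d=3, Q=-84); attach at lengths (-9/4, 21/4); label the merged cluster FO
  updated: d(FO,H)=19/2, d(FO,I)=17/2, d(FO,S)=17/2, d(FO,W)=25/2
iteration 2: select S,W (d=3, Q=-56); attach at lengths (5/2, 1/2); label the merged cluster SW
  updated: d(FO,SW)=9, d(H,SW)=9, d(I,SW)=7
iteration 3: select FO,SW (d=9, Q=-34); attach at lengths (5, 4); label the merged cluster FOSW
  updated: d(FOSW,H)=19/4, d(FOSW,I)=13/4
iteration 4: select FOSW,H (d=19/4, Q=-9); attach at lengths (7/2, 5/4); label the merged cluster FHOSW
  updated: d(FHOSW,I)=-1/4
iteration 5: select FHOSW,I (d=-1/4); attach at lengths (-1/8, -1/8); label the merged cluster FHIOSW
final tree: ((((F:-9/4,O:21/4):5,(S:5/2,W:1/2):4):7/2,H:5/4):-1/8,I:-1/8)
total length: 39/2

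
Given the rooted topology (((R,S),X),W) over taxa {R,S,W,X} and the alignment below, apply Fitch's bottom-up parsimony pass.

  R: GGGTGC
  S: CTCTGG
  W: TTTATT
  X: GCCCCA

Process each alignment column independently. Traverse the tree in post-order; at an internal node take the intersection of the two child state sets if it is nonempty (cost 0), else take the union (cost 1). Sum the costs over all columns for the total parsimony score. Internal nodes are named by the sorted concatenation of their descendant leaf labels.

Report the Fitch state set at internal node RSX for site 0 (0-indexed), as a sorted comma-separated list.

site 0, node RS: R={G} ∪ S={C} → {C,G} (+1)
site 0, node RSX: RS={C,G} ∩ X={G} → {G} (+0)
site 0, node RSWX: RSX={G} ∪ W={T} → {G,T} (+1)
site 1, node RS: R={G} ∪ S={T} → {G,T} (+1)
site 1, node RSX: RS={G,T} ∪ X={C} → {C,G,T} (+1)
site 1, node RSWX: RSX={C,G,T} ∩ W={T} → {T} (+0)
site 2, node RS: R={G} ∪ S={C} → {C,G} (+1)
site 2, node RSX: RS={C,G} ∩ X={C} → {C} (+0)
site 2, node RSWX: RSX={C} ∪ W={T} → {C,T} (+1)
site 3, node RS: R={T} ∩ S={T} → {T} (+0)
site 3, node RSX: RS={T} ∪ X={C} → {C,T} (+1)
site 3, node RSWX: RSX={C,T} ∪ W={A} → {A,C,T} (+1)
site 4, node RS: R={G} ∩ S={G} → {G} (+0)
site 4, node RSX: RS={G} ∪ X={C} → {C,G} (+1)
site 4, node RSWX: RSX={C,G} ∪ W={T} → {C,G,T} (+1)
site 5, node RS: R={C} ∪ S={G} → {C,G} (+1)
site 5, node RSX: RS={C,G} ∪ X={A} → {A,C,G} (+1)
site 5, node RSWX: RSX={A,C,G} ∪ W={T} → {A,C,G,T} (+1)
per-site changes: [2, 2, 2, 2, 2, 3]; total = 13

G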